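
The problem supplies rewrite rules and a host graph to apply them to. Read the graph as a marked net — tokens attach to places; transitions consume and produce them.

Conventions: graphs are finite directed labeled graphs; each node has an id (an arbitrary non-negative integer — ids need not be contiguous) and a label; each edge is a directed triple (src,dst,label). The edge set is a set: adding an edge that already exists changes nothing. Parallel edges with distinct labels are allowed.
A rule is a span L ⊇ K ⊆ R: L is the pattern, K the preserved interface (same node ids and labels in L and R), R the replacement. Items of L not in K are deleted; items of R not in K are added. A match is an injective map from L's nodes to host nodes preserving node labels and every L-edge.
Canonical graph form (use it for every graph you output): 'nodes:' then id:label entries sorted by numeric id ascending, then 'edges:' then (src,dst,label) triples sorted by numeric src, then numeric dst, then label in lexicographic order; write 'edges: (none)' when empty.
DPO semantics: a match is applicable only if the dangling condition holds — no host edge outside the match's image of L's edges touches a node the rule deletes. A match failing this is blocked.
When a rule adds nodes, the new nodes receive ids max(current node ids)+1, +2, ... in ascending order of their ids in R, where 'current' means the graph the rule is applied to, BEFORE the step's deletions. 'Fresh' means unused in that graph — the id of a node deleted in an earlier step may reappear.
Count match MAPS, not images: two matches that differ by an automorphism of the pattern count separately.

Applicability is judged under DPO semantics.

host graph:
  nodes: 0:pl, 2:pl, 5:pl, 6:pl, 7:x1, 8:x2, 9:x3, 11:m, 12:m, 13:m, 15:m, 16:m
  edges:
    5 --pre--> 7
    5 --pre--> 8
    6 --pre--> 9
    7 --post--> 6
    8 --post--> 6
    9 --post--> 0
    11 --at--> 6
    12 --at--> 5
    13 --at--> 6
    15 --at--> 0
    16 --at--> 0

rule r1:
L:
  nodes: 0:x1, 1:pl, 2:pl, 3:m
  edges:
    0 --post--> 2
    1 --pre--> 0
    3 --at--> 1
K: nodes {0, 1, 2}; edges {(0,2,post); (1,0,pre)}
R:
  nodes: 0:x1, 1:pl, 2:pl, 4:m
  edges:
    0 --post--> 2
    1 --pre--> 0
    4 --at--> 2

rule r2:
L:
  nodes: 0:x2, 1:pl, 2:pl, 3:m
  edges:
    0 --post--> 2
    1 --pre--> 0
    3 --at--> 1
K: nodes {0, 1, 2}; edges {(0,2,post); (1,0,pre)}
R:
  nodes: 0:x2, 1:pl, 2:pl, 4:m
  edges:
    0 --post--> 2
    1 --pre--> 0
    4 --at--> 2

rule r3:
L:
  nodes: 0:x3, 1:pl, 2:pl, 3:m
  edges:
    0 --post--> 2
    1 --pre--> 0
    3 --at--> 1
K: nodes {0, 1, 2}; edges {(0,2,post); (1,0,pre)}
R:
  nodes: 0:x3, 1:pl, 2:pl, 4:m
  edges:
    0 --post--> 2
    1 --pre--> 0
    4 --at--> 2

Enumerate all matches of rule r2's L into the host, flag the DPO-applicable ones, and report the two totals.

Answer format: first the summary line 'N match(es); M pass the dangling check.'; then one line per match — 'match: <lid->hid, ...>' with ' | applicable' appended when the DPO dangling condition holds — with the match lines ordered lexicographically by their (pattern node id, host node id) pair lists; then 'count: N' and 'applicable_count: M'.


1 match(es); 1 pass the dangling check.
match: 0->8, 1->5, 2->6, 3->12 | applicable
count: 1
applicable_count: 1


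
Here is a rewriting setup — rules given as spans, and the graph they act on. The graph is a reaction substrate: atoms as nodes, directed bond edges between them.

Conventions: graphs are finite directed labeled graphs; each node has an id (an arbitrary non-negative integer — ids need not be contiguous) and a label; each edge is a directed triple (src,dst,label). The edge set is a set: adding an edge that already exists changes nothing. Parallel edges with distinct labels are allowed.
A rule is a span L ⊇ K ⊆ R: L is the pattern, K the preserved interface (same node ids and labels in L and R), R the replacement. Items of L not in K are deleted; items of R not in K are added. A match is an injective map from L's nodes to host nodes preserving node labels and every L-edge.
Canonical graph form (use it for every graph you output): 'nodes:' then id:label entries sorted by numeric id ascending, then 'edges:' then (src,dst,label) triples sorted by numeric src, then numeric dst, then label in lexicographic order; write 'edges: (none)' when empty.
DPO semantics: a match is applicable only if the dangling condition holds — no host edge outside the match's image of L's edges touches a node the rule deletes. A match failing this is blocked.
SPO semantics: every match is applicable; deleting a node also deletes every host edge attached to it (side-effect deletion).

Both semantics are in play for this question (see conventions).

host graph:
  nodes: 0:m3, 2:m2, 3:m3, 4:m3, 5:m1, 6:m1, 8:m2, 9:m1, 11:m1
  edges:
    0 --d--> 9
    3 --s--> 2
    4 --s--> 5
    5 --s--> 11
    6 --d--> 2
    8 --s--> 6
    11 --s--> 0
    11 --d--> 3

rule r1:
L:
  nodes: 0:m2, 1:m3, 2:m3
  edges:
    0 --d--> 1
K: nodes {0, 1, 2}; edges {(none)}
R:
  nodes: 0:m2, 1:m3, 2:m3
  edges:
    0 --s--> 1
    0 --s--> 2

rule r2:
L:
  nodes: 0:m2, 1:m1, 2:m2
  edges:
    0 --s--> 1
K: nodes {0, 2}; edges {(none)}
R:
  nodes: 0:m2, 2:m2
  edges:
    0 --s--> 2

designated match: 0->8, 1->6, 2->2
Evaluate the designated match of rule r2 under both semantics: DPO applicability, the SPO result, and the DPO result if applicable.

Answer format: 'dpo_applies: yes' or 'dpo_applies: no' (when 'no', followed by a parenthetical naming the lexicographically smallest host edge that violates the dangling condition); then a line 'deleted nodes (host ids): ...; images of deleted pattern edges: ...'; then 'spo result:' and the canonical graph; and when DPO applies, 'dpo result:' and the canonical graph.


dpo_applies: no
(the rule deletes node 6, which keeps host edge (6,2,d) outside the match image — the dangling condition fails, DPO blocks; SPO proceeds and side-deletes such edges)
deleted nodes (host ids): 6; images of deleted pattern edges: (8,6,s)
spo result:
nodes: 0:m3, 2:m2, 3:m3, 4:m3, 5:m1, 8:m2, 9:m1, 11:m1
edges: (0,9,d); (3,2,s); (4,5,s); (5,11,s); (8,2,s); (11,0,s); (11,3,d)


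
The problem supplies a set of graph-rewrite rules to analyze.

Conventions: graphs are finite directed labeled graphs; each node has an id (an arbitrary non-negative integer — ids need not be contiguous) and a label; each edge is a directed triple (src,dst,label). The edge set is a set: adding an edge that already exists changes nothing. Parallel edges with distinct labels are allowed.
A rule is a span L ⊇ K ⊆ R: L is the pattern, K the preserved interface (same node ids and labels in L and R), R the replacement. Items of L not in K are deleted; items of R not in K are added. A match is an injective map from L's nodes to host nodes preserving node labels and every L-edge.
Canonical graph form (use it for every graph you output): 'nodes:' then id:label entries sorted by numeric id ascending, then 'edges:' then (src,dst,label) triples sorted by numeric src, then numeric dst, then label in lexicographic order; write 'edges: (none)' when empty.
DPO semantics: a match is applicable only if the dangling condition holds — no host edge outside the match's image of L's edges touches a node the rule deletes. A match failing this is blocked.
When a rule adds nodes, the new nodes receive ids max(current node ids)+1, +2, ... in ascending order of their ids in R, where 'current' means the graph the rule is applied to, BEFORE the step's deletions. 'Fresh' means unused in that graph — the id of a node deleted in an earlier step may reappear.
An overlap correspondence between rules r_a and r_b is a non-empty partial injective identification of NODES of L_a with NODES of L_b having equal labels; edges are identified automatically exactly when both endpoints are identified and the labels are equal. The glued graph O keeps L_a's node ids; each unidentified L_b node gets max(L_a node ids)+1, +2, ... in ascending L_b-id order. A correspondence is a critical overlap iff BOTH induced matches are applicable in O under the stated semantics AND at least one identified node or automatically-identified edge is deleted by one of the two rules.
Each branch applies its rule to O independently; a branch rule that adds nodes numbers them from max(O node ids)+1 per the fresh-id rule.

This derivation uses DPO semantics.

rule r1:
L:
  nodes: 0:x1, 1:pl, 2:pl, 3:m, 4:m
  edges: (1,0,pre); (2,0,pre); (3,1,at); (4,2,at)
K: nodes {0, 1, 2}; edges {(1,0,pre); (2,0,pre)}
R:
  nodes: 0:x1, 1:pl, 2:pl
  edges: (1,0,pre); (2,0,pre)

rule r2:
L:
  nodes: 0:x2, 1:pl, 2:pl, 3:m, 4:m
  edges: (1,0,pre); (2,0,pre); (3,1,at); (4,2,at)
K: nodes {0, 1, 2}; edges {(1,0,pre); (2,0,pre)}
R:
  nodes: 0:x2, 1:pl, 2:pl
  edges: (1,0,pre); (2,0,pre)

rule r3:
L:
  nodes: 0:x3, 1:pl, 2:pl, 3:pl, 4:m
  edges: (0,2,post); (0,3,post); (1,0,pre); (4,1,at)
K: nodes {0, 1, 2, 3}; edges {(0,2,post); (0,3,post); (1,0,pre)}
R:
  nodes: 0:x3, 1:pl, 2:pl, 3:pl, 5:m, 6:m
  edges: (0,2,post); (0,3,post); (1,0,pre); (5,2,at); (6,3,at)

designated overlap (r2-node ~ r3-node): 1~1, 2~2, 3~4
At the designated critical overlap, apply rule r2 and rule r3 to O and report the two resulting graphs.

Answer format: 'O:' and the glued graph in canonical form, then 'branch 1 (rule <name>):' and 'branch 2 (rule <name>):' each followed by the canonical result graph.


O:
nodes: 0:x2, 1:pl, 2:pl, 3:m, 4:m, 5:x3, 6:pl
edges: (1,0,pre); (1,5,pre); (2,0,pre); (3,1,at); (4,2,at); (5,2,post); (5,6,post)
branch 1 (rule r2):
nodes: 0:x2, 1:pl, 2:pl, 5:x3, 6:pl
edges: (1,0,pre); (1,5,pre); (2,0,pre); (5,2,post); (5,6,post)
branch 2 (rule r3):
nodes: 0:x2, 1:pl, 2:pl, 4:m, 5:x3, 6:pl, 7:m, 8:m
edges: (1,0,pre); (1,5,pre); (2,0,pre); (4,2,at); (5,2,post); (5,6,post); (7,2,at); (8,6,at)


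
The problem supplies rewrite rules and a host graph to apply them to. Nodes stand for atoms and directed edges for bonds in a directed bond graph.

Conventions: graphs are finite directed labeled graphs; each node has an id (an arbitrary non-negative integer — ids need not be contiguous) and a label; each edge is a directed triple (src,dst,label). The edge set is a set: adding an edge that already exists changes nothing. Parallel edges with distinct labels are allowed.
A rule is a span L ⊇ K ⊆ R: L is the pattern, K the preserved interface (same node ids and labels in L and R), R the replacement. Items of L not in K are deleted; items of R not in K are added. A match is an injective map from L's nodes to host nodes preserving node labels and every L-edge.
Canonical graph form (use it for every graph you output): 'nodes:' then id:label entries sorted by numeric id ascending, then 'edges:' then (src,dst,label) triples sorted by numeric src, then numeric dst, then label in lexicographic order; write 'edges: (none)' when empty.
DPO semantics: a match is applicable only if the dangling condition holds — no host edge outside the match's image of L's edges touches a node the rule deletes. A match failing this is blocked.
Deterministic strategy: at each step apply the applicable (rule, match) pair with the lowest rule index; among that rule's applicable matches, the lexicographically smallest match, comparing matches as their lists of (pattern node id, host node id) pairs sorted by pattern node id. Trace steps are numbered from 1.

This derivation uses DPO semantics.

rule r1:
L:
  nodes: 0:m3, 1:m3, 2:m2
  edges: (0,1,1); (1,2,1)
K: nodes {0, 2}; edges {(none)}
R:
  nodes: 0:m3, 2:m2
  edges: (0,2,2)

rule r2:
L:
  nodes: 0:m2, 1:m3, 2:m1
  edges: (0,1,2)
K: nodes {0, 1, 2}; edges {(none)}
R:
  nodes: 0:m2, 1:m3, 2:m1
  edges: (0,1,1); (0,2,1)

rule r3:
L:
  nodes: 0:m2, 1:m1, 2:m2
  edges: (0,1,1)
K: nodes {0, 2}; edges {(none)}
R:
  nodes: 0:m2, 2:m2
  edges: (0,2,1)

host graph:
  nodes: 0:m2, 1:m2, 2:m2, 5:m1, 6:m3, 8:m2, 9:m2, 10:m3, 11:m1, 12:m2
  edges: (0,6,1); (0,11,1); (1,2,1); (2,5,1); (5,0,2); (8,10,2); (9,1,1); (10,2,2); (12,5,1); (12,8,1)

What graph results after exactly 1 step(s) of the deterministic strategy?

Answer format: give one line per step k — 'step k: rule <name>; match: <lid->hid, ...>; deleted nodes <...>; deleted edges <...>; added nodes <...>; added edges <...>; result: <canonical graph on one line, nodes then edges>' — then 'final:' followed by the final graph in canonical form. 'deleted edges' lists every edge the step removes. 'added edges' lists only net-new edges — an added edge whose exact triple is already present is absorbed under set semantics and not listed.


step 1: rule r2; match: 0->8, 1->10, 2->5; deleted nodes (none); deleted edges (8,10,2); added nodes (none); added edges (8,5,1); (8,10,1); result: nodes: 0:m2, 1:m2, 2:m2, 5:m1, 6:m3, 8:m2, 9:m2, 10:m3, 11:m1, 12:m2 edges: (0,6,1); (0,11,1); (1,2,1); (2,5,1); (5,0,2); (8,5,1); (8,10,1); (9,1,1); (10,2,2); (12,5,1); (12,8,1)
final:
nodes: 0:m2, 1:m2, 2:m2, 5:m1, 6:m3, 8:m2, 9:m2, 10:m3, 11:m1, 12:m2
edges: (0,6,1); (0,11,1); (1,2,1); (2,5,1); (5,0,2); (8,5,1); (8,10,1); (9,1,1); (10,2,2); (12,5,1); (12,8,1)


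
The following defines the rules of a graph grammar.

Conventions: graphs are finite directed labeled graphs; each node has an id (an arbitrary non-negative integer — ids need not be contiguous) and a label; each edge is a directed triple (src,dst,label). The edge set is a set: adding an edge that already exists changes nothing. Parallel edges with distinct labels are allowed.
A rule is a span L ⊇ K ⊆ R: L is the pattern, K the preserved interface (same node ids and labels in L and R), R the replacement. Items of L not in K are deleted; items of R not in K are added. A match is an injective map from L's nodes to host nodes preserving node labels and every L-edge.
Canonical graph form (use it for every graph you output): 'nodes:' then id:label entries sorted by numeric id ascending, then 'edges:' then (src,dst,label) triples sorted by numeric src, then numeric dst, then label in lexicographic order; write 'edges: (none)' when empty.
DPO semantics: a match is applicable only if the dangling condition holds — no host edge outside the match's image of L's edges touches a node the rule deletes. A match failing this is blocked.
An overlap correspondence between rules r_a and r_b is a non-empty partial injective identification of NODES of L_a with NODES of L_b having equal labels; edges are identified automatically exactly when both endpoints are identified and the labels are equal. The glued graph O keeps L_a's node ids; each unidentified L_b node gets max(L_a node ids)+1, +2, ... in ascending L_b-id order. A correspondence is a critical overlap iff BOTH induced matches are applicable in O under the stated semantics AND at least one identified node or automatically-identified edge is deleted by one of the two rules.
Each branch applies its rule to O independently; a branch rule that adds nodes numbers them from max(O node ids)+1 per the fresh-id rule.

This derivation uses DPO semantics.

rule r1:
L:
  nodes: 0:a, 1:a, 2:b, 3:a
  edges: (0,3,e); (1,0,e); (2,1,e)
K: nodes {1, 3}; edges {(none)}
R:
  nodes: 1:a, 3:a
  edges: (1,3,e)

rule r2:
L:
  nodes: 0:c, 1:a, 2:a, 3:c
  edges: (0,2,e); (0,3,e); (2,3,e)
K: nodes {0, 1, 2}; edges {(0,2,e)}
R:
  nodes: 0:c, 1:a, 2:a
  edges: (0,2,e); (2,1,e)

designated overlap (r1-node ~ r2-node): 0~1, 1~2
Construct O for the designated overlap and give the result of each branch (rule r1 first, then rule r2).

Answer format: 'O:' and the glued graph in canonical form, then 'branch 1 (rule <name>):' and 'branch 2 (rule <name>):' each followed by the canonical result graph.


O:
nodes: 0:a, 1:a, 2:b, 3:a, 4:c, 5:c
edges: (0,3,e); (1,0,e); (1,5,e); (2,1,e); (4,1,e); (4,5,e)
branch 1 (rule r1):
nodes: 1:a, 3:a, 4:c, 5:c
edges: (1,3,e); (1,5,e); (4,1,e); (4,5,e)
branch 2 (rule r2):
nodes: 0:a, 1:a, 2:b, 3:a, 4:c
edges: (0,3,e); (1,0,e); (2,1,e); (4,1,e)


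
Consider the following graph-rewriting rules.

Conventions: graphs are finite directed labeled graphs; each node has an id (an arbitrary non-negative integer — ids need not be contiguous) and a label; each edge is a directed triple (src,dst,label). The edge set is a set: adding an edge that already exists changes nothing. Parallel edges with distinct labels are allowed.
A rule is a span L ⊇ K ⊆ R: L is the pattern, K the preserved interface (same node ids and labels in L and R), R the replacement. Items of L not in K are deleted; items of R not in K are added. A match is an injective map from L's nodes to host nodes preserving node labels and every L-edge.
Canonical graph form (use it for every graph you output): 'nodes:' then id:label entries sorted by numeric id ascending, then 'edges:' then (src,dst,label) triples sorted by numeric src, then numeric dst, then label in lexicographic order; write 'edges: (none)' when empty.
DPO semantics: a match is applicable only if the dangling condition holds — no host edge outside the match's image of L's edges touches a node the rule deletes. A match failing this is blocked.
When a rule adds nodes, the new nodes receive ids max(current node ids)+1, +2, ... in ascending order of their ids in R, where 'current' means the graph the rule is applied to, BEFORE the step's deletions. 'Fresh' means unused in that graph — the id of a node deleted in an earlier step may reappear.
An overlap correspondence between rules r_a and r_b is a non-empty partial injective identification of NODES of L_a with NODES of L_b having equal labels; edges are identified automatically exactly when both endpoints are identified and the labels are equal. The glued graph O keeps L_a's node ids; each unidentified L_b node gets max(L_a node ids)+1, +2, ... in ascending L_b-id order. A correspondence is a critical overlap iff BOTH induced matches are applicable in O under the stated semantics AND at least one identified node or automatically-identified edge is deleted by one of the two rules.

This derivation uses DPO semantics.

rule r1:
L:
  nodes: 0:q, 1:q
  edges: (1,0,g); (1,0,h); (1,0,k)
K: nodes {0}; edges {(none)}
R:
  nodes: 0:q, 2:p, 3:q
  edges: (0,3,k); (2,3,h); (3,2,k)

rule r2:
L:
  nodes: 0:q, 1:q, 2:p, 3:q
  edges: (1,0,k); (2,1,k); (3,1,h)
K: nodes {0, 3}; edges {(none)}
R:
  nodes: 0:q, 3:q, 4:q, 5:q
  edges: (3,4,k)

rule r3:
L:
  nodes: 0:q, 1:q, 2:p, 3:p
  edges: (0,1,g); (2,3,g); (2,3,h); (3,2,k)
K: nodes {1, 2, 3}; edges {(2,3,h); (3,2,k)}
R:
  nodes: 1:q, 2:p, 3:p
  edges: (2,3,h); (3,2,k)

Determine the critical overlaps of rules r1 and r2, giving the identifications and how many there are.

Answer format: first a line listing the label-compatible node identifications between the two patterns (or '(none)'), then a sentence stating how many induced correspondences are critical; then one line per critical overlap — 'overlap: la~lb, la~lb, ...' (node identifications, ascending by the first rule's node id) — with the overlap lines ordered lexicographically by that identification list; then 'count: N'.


label-compatible node identifications between L(r1) and L(r2): 0~0, 0~1, 0~3, 1~0, 1~1, 1~3
0 of the induced correspondences are critical overlaps of r1 and r2.
count: 0


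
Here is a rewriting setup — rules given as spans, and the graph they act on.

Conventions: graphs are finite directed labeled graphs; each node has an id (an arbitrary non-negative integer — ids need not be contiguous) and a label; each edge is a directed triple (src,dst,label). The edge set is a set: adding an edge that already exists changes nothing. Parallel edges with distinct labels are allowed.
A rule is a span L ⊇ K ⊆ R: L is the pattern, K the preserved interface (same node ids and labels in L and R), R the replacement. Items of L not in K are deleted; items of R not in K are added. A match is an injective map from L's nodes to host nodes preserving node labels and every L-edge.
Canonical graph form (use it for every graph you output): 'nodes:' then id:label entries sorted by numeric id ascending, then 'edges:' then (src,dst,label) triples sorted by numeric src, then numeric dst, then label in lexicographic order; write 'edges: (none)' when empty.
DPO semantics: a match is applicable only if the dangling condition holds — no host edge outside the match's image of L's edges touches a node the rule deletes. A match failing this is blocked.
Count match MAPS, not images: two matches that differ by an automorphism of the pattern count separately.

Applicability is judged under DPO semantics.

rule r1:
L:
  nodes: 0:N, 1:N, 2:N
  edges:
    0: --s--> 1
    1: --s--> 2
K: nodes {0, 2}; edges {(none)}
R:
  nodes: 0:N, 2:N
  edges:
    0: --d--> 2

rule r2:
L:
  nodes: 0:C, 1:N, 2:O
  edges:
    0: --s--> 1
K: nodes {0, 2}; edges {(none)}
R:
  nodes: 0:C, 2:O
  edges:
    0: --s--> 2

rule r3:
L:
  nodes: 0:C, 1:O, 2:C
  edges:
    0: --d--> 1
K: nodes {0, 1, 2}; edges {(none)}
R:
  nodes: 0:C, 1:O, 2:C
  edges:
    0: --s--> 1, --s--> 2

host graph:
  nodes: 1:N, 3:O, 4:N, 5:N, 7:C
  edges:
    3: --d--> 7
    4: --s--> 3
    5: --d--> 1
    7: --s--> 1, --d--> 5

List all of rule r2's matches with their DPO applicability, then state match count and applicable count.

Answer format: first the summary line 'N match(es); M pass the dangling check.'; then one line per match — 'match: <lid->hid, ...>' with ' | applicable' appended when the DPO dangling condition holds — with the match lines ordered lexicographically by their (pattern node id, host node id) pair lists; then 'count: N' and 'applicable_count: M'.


1 match(es); 0 pass the dangling check.
match: 0->7, 1->1, 2->3
count: 1
applicable_count: 0


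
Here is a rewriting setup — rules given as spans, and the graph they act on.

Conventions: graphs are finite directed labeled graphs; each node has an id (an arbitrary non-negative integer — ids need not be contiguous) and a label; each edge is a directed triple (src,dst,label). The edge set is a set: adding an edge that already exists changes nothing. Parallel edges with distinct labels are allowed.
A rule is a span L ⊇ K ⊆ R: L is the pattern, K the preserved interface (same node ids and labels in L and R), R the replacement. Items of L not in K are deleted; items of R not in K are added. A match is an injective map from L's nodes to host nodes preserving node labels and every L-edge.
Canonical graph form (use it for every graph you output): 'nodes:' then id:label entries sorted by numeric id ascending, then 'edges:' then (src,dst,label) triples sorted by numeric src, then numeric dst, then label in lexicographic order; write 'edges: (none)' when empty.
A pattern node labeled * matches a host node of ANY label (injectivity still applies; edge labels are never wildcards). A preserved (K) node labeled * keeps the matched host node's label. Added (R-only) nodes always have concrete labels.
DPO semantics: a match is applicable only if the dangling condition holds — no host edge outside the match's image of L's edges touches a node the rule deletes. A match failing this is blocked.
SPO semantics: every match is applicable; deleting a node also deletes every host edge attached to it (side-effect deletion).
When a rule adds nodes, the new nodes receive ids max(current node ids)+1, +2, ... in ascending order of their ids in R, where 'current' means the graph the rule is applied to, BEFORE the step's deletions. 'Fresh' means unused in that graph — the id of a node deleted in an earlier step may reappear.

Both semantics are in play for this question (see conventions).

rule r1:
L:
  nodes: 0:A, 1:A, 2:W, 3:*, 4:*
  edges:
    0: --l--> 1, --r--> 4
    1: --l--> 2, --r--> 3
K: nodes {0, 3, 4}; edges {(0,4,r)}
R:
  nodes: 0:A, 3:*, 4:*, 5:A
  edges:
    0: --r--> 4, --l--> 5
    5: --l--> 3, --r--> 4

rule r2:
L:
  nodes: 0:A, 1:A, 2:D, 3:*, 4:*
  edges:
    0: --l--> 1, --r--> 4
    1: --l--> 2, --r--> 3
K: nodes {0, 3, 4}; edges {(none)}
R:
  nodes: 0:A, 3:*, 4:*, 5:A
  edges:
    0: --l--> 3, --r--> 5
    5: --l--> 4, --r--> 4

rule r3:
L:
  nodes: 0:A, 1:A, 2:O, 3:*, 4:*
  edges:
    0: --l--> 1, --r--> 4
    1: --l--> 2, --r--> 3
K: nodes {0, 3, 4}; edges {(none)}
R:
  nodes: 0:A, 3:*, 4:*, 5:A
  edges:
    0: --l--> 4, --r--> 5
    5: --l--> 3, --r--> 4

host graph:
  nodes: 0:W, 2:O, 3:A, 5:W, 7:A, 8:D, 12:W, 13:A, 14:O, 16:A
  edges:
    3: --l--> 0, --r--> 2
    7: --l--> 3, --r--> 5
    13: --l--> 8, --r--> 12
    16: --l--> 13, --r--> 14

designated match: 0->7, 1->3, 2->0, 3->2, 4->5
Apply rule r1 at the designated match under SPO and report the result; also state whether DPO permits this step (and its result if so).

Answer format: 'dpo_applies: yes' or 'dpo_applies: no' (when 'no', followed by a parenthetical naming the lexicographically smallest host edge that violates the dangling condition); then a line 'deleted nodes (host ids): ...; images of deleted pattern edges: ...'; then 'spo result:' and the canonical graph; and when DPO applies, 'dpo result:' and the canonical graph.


dpo_applies: yes
deleted nodes (host ids): 0, 3; images of deleted pattern edges: (3,0,l); (3,2,r); (7,3,l)
spo result:
nodes: 2:O, 5:W, 7:A, 8:D, 12:W, 13:A, 14:O, 16:A, 17:A
edges: (7,5,r); (7,17,l); (13,8,l); (13,12,r); (16,13,l); (16,14,r); (17,2,l); (17,5,r)
dpo result:
nodes: 2:O, 5:W, 7:A, 8:D, 12:W, 13:A, 14:O, 16:A, 17:A
edges: (7,5,r); (7,17,l); (13,8,l); (13,12,r); (16,13,l); (16,14,r); (17,2,l); (17,5,r)


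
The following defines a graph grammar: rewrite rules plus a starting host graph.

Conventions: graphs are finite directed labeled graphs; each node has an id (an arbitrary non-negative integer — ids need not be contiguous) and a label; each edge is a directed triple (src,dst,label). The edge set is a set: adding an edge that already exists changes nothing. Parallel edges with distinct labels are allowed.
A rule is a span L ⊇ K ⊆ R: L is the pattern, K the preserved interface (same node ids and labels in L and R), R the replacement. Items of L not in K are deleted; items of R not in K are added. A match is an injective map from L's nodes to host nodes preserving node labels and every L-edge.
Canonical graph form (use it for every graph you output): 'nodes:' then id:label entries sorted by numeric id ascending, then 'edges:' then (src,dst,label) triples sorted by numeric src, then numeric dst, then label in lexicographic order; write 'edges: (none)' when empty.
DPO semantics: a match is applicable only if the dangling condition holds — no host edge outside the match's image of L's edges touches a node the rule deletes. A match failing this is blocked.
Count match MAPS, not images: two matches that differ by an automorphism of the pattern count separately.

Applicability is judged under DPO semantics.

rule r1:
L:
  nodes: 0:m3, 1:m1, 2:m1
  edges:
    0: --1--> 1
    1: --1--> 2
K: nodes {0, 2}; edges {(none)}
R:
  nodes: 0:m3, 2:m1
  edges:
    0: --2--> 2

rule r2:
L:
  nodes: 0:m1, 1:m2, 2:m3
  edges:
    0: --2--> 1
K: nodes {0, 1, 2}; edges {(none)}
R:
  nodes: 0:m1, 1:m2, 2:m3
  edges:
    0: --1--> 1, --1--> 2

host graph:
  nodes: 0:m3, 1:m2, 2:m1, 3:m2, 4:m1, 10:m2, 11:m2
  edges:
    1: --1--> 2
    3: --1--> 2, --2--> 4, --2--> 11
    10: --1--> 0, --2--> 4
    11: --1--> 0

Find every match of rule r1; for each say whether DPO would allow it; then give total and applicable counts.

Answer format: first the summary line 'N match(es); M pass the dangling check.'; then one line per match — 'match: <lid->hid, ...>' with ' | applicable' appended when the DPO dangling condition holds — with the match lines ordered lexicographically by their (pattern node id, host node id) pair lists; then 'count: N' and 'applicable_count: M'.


0 match(es); 0 pass the dangling check.
count: 0
applicable_count: 0


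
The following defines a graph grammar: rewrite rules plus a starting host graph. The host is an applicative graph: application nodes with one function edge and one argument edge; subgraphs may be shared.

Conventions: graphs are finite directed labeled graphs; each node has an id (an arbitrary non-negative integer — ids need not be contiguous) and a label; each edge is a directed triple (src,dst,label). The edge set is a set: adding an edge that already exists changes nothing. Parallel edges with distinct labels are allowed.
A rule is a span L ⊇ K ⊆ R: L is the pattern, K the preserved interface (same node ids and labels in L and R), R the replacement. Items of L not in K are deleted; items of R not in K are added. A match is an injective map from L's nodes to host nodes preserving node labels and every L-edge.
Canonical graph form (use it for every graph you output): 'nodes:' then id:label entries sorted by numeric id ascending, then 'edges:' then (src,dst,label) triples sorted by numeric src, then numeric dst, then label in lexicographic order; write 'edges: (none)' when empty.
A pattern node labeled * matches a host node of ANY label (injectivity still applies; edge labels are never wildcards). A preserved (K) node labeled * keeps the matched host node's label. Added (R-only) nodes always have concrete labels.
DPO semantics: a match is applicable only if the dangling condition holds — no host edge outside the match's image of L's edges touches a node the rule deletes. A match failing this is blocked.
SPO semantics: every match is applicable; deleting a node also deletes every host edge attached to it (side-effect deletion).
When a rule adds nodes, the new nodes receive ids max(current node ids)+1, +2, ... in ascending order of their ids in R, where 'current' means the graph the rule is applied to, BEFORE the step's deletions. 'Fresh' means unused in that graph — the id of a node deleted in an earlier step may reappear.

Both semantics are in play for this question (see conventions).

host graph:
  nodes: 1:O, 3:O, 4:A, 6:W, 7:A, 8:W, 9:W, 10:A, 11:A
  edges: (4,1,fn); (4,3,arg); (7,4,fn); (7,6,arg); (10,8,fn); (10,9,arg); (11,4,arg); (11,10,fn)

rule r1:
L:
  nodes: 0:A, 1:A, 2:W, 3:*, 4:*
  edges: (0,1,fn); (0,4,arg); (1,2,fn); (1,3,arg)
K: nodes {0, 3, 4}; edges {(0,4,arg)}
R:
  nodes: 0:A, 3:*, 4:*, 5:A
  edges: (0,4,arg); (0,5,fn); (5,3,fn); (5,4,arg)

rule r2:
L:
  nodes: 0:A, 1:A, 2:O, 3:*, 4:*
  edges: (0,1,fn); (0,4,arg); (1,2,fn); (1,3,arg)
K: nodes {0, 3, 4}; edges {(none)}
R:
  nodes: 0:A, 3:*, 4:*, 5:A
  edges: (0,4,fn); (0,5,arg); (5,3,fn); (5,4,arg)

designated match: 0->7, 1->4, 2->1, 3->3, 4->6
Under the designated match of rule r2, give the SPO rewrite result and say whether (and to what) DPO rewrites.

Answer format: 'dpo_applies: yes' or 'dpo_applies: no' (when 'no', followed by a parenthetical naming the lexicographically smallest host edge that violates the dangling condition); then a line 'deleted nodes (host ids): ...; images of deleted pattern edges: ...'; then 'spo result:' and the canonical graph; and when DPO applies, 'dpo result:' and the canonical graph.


dpo_applies: no
(the rule deletes node 4, which keeps host edge (11,4,arg) outside the match image — the dangling condition fails, DPO blocks; SPO proceeds and side-deletes such edges)
deleted nodes (host ids): 1, 4; images of deleted pattern edges: (4,1,fn); (4,3,arg); (7,4,fn); (7,6,arg)
spo result:
nodes: 3:O, 6:W, 7:A, 8:W, 9:W, 10:A, 11:A, 12:A
edges: (7,6,fn); (7,12,arg); (10,8,fn); (10,9,arg); (11,10,fn); (12,3,fn); (12,6,arg)


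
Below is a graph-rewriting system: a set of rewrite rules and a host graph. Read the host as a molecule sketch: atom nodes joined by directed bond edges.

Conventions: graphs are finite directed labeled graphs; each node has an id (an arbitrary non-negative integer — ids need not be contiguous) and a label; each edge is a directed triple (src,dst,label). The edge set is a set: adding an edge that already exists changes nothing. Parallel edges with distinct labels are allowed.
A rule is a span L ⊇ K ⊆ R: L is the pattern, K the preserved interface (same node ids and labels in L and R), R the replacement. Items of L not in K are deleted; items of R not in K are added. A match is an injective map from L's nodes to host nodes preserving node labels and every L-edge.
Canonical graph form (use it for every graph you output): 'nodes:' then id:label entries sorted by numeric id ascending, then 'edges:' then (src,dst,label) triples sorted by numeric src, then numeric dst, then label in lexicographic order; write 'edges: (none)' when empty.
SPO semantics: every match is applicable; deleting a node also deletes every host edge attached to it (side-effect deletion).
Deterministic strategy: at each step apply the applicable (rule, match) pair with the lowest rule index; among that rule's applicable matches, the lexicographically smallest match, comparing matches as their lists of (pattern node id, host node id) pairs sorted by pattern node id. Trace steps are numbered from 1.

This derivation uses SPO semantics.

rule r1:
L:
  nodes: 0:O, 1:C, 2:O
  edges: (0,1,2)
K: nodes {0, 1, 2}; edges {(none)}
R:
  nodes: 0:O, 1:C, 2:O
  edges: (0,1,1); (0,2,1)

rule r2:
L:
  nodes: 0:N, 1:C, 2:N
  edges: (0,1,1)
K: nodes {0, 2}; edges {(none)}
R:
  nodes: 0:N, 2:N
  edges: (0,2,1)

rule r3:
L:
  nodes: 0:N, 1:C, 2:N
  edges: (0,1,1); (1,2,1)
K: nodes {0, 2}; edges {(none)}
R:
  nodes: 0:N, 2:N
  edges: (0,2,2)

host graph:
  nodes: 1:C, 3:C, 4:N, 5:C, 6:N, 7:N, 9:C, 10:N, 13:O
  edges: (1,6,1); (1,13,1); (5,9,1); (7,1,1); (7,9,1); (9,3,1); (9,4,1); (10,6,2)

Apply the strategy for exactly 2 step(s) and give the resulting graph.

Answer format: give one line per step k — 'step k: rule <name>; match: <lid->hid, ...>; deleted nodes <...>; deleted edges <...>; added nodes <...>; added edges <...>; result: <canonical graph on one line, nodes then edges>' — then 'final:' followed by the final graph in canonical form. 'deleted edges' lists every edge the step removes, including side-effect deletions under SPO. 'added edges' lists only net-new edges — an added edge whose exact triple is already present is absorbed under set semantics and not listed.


step 1: rule r2; match: 0->7, 1->1, 2->4; deleted nodes 1; deleted edges (1,6,1); (1,13,1); (7,1,1); added nodes (none); added edges (7,4,1); result: nodes: 3:C, 4:N, 5:C, 6:N, 7:N, 9:C, 10:N, 13:O edges: (5,9,1); (7,4,1); (7,9,1); (9,3,1); (9,4,1); (10,6,2)
step 2: rule r2; match: 0->7, 1->9, 2->4; deleted nodes 9; deleted edges (5,9,1); (7,9,1); (9,3,1); (9,4,1); added nodes (none); added edges (none); result: nodes: 3:C, 4:N, 5:C, 6:N, 7:N, 10:N, 13:O edges: (7,4,1); (10,6,2)
final:
nodes: 3:C, 4:N, 5:C, 6:N, 7:N, 10:N, 13:O
edges: (7,4,1); (10,6,2)


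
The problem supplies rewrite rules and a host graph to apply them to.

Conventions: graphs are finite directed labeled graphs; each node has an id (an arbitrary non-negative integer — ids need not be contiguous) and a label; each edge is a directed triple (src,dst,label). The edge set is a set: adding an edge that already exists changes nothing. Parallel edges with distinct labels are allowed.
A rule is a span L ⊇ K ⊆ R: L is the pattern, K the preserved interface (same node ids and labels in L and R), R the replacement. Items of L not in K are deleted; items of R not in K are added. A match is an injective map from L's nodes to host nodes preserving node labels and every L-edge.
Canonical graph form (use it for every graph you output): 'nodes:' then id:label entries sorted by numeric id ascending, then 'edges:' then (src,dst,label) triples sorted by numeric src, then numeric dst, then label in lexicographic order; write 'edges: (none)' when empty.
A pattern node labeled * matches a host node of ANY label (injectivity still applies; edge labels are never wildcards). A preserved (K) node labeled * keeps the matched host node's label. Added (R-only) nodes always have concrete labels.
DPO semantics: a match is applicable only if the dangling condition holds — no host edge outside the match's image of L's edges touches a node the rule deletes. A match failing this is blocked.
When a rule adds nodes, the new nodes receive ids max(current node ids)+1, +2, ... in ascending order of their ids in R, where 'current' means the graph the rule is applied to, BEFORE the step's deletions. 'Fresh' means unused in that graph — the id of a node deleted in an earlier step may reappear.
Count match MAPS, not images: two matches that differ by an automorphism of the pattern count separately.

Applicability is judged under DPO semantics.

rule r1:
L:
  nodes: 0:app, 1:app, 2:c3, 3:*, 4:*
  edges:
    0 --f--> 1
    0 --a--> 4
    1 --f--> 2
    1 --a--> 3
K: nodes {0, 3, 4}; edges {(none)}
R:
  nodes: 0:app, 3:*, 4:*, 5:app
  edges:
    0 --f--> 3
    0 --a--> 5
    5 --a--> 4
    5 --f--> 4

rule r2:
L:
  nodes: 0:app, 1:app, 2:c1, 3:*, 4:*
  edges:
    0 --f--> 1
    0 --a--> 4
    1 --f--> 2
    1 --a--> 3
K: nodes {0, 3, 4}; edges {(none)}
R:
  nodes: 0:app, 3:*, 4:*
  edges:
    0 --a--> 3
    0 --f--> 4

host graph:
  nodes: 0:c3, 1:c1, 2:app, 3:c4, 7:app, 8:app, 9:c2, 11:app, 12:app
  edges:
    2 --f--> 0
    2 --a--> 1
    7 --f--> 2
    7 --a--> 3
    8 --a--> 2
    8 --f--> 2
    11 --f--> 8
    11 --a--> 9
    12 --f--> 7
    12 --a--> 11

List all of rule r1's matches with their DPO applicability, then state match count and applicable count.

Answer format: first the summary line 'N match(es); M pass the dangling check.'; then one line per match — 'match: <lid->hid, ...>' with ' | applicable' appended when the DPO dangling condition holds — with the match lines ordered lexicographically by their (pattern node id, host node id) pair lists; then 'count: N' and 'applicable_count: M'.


1 match(es); 0 pass the dangling check.
match: 0->7, 1->2, 2->0, 3->1, 4->3
count: 1
applicable_count: 0


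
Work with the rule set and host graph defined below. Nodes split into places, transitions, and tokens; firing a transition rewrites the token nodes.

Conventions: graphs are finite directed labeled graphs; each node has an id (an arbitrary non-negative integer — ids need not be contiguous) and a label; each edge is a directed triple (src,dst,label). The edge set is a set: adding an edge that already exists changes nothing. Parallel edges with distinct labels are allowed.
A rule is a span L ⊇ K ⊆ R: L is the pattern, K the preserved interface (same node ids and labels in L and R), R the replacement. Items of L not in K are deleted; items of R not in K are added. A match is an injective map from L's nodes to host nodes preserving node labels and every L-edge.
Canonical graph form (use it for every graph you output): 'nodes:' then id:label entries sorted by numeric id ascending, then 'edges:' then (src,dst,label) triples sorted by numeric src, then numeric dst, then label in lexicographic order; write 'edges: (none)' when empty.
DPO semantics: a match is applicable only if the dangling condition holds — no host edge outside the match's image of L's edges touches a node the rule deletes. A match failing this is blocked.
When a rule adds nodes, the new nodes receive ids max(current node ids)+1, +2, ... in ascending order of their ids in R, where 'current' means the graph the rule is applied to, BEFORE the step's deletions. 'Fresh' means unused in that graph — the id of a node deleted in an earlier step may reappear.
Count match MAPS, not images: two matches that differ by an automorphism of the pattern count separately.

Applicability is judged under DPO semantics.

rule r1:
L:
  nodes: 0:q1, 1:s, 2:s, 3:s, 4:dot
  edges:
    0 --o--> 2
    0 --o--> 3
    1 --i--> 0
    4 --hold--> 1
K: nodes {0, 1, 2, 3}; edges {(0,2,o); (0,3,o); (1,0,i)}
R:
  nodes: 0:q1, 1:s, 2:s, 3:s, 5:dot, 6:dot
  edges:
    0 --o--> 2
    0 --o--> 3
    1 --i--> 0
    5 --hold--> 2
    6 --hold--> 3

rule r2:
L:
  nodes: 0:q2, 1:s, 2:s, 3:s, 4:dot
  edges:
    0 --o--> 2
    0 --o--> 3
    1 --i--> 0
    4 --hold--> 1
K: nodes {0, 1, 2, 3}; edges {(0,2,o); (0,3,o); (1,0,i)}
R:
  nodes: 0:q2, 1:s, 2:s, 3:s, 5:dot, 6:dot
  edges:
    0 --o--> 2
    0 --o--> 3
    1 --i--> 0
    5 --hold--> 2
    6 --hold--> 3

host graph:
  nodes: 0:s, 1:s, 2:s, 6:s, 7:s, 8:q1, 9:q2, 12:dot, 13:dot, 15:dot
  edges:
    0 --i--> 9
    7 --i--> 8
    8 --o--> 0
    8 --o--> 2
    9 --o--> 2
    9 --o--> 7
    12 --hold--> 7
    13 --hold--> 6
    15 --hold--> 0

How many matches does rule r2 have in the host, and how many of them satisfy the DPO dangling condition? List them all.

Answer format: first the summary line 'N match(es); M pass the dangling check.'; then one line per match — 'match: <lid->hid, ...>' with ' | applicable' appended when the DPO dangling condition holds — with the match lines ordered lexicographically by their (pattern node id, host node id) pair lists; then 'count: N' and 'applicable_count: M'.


2 match(es); 2 pass the dangling check.
match: 0->9, 1->0, 2->2, 3->7, 4->15 | applicable
match: 0->9, 1->0, 2->7, 3->2, 4->15 | applicable
count: 2
applicable_count: 2
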